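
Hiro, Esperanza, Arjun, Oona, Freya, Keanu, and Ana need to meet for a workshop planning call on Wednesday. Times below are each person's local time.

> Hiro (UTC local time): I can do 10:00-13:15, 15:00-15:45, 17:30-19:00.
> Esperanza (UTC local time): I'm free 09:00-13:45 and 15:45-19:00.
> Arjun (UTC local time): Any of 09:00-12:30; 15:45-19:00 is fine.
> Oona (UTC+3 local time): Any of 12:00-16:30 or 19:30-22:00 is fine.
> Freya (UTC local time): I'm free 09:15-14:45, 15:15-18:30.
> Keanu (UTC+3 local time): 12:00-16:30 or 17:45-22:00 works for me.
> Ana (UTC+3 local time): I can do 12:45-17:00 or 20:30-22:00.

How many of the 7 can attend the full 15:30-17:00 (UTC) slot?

2

Hiro in UTC: 10:00-13:15, 15:00-15:45, 17:30-19:00.
Esperanza in UTC: 09:00-13:45, 15:45-19:00.
Arjun in UTC: 09:00-12:30, 15:45-19:00.
Oona in UTC: 09:00-13:30, 16:30-19:00 (subtract 3h to convert from UTC+3).
Freya in UTC: 09:15-14:45, 15:15-18:30.
Keanu in UTC: 09:00-13:30, 14:45-19:00 (subtract 3h to convert from UTC+3).
Ana in UTC: 09:45-14:00, 17:30-19:00 (subtract 3h to convert from UTC+3).
Freya and Keanu can make the full 15:30-17:00 slot — that's 2.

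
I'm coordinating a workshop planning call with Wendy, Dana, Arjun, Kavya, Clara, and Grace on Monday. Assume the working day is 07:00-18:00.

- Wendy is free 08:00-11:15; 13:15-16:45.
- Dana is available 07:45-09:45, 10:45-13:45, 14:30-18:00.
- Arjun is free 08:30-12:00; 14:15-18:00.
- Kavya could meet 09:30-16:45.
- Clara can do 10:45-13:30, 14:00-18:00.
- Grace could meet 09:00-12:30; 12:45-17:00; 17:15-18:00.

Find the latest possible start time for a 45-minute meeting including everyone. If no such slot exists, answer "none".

16:00

Wendy ∩ Dana: 08:00-09:45, 10:45-11:15, 13:15-13:45, 14:30-16:45.
Wendy ∩ Dana ∩ Arjun: 08:30-09:45, 10:45-11:15, 14:30-16:45.
Wendy ∩ Dana ∩ Arjun ∩ Kavya: 09:30-09:45, 10:45-11:15, 14:30-16:45.
Wendy ∩ Dana ∩ Arjun ∩ Kavya ∩ Clara: 10:45-11:15, 14:30-16:45.
Wendy ∩ Dana ∩ Arjun ∩ Kavya ∩ Clara ∩ Grace: 10:45-11:15, 14:30-16:45.
So the common availability across everyone is 10:45-11:15, 14:30-16:45.
The last common window of at least 45 minutes is 14:30-16:45; a 45-minute meeting can start as late as 16:00 and still end by 16:45.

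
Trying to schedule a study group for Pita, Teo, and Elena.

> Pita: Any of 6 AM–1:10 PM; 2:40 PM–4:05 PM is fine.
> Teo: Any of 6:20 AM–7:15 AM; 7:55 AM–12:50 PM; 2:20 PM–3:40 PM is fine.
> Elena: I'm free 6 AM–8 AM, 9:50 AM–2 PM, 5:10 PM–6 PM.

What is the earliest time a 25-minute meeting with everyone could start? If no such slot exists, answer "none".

06:20

Pita ∩ Teo: 06:20-07:15, 07:55-12:50, 14:40-15:40.
Pita ∩ Teo ∩ Elena: 06:20-07:15, 07:55-08:00, 09:50-12:50.
The first common window of at least 25 minutes is 06:20-07:15, so the earliest start is 06:20.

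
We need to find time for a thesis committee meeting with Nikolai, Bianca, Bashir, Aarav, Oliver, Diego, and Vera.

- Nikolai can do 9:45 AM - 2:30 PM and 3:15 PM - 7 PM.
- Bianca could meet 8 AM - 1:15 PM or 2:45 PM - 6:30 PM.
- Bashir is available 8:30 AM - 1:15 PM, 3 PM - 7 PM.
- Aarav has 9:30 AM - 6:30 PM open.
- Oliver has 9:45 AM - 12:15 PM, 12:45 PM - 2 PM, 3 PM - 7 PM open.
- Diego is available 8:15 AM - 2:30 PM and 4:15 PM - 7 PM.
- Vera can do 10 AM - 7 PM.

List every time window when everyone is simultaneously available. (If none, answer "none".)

Nikolai ∩ Bianca: 09:45-13:15, 15:15-18:30.
Nikolai ∩ Bianca ∩ Bashir: 09:45-13:15, 15:15-18:30.
Nikolai ∩ Bianca ∩ Bashir ∩ Aarav: 09:45-13:15, 15:15-18:30.
Nikolai ∩ Bianca ∩ Bashir ∩ Aarav ∩ Oliver: 09:45-12:15, 12:45-13:15, 15:15-18:30.
Nikolai ∩ Bianca ∩ Bashir ∩ Aarav ∩ Oliver ∩ Diego: 09:45-12:15, 12:45-13:15, 16:15-18:30.
Nikolai ∩ Bianca ∩ Bashir ∩ Aarav ∩ Oliver ∩ Diego ∩ Vera: 10:00-12:15, 12:45-13:15, 16:15-18:30.
So the common availability across everyone is 10:00-12:15, 12:45-13:15, 16:15-18:30.

10:00-12:15, 12:45-13:15, 16:15-18:30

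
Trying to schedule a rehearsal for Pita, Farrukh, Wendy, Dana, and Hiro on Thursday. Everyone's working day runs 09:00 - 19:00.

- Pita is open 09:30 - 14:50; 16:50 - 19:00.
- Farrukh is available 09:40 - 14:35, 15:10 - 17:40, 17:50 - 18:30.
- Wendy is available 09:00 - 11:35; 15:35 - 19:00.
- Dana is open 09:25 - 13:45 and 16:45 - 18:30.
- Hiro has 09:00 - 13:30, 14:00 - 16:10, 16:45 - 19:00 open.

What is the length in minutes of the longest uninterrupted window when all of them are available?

115

Pita ∩ Farrukh: 09:40-14:35, 16:50-17:40, 17:50-18:30.
Pita ∩ Farrukh ∩ Wendy: 09:40-11:35, 16:50-17:40, 17:50-18:30.
Pita ∩ Farrukh ∩ Wendy ∩ Dana: 09:40-11:35, 16:50-17:40, 17:50-18:30.
Pita ∩ Farrukh ∩ Wendy ∩ Dana ∩ Hiro: 09:40-11:35, 16:50-17:40, 17:50-18:30.
So the common availability across everyone is 09:40-11:35, 16:50-17:40, 17:50-18:30.
The longest is 09:40-11:35 at 115 minutes.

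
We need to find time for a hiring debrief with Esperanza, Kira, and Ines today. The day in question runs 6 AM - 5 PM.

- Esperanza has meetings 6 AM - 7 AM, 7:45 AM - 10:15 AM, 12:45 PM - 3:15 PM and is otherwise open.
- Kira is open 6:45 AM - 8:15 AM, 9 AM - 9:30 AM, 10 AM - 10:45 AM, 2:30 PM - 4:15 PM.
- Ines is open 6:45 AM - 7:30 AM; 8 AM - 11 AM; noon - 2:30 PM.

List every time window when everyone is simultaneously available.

07:00-07:30, 10:15-10:45

Esperanza free: 07:00-07:45, 10:15-12:45, 15:15-17:00 (invert busy blocks within the working day).
Kira free: 06:45-08:15, 09:00-09:30, 10:00-10:45, 14:30-16:15.
Ines free: 06:45-07:30, 08:00-11:00, 12:00-14:30.
Esperanza ∩ Kira: 07:00-07:45, 10:15-10:45, 15:15-16:15.
Esperanza ∩ Kira ∩ Ines: 07:00-07:30, 10:15-10:45.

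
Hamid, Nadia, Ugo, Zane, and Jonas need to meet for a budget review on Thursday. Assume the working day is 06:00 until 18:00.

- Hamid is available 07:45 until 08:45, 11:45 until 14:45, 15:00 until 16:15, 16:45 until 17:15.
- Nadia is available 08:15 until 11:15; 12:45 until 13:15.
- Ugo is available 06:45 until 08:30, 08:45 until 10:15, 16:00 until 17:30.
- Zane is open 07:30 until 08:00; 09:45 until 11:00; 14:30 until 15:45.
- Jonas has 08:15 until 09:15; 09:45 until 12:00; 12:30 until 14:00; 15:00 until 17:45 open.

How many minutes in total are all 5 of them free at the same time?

Hamid ∩ Nadia: 08:15-08:45, 12:45-13:15.
Hamid ∩ Nadia ∩ Ugo: 08:15-08:30.
Hamid ∩ Nadia ∩ Ugo ∩ Zane: ∅.
Hamid ∩ Nadia ∩ Ugo ∩ Zane ∩ Jonas: ∅.
There is no time when everyone is free.
There is no common window, so the total is 0 minutes.

0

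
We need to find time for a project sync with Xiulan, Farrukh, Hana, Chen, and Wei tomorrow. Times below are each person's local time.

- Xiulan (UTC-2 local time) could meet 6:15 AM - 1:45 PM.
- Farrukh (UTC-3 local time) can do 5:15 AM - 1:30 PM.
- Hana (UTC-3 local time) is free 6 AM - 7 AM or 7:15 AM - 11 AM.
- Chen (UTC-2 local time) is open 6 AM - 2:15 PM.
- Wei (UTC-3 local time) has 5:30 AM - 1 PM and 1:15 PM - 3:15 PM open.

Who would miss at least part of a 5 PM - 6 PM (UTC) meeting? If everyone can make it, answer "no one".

Xiulan in UTC: 08:15-15:45 (add 2h to convert from UTC-2).
Farrukh in UTC: 08:15-16:30 (add 3h to convert from UTC-3).
Hana in UTC: 09:00-10:00, 10:15-14:00 (add 3h to convert from UTC-3).
Chen in UTC: 08:00-16:15 (add 2h to convert from UTC-2).
Wei in UTC: 08:30-16:00, 16:15-18:15 (add 3h to convert from UTC-3).
Xiulan: not fully free for 17:00-18:00. Farrukh: not fully free for 17:00-18:00. Hana: not fully free for 17:00-18:00. Chen: not fully free for 17:00-18:00. Wei: free for 17:00-18:00.

Chen, Farrukh, Hana, Xiulan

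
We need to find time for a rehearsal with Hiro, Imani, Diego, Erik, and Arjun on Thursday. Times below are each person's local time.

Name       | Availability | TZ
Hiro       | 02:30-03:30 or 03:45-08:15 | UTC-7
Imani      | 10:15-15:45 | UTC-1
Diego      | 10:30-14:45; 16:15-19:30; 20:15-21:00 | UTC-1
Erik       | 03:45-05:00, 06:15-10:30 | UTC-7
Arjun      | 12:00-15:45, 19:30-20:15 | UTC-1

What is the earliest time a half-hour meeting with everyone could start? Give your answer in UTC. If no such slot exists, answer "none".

Hiro in UTC: 09:30-10:30, 10:45-15:15 (add 7h to convert from UTC-7).
Imani in UTC: 11:15-16:45 (add 1h to convert from UTC-1).
Diego in UTC: 11:30-15:45, 17:15-20:30, 21:15-22:00 (add 1h to convert from UTC-1).
Erik in UTC: 10:45-12:00, 13:15-17:30 (add 7h to convert from UTC-7).
Arjun in UTC: 13:00-16:45, 20:30-21:15 (add 1h to convert from UTC-1).
Hiro ∩ Imani: 11:15-15:15.
Hiro ∩ Imani ∩ Diego: 11:30-15:15.
Hiro ∩ Imani ∩ Diego ∩ Erik: 11:30-12:00, 13:15-15:15.
Hiro ∩ Imani ∩ Diego ∩ Erik ∩ Arjun: 13:15-15:15.
Those are the intersection windows.
The first common window of at least 30 minutes is 13:15-15:15, so the earliest start is 13:15.

13:15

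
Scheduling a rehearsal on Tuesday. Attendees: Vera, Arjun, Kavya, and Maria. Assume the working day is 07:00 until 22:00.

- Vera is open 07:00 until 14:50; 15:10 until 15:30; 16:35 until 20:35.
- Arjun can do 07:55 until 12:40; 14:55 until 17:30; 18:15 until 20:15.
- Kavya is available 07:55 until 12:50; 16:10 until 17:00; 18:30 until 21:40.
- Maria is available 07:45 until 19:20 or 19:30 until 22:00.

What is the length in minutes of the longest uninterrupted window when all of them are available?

Vera ∩ Arjun: 07:55-12:40, 15:10-15:30, 16:35-17:30, 18:15-20:15.
Vera ∩ Arjun ∩ Kavya: 07:55-12:40, 16:35-17:00, 18:30-20:15.
Vera ∩ Arjun ∩ Kavya ∩ Maria: 07:55-12:40, 16:35-17:00, 18:30-19:20, 19:30-20:15.
So the common availability across everyone is 07:55-12:40, 16:35-17:00, 18:30-19:20, 19:30-20:15.
The longest is 07:55-12:40 at 285 minutes.

285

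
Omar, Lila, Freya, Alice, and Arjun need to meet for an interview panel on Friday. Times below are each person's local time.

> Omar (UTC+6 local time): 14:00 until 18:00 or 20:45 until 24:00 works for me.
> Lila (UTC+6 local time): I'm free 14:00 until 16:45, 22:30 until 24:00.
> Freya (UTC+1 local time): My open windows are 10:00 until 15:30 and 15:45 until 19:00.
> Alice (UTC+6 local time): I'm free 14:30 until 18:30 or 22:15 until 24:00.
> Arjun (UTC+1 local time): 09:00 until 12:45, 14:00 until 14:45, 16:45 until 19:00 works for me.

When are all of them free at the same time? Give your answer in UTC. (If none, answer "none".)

09:00-10:45, 16:30-18:00

Omar in UTC: 08:00-12:00, 14:45-18:00 (subtract 6h to convert from UTC+6).
Lila in UTC: 08:00-10:45, 16:30-18:00 (subtract 6h to convert from UTC+6).
Freya in UTC: 09:00-14:30, 14:45-18:00 (subtract 1h to convert from UTC+1).
Alice in UTC: 08:30-12:30, 16:15-18:00 (subtract 6h to convert from UTC+6).
Arjun in UTC: 08:00-11:45, 13:00-13:45, 15:45-18:00 (subtract 1h to convert from UTC+1).
Omar ∩ Lila: 08:00-10:45, 16:30-18:00.
Omar ∩ Lila ∩ Freya: 09:00-10:45, 16:30-18:00.
Omar ∩ Lila ∩ Freya ∩ Alice: 09:00-10:45, 16:30-18:00.
Omar ∩ Lila ∩ Freya ∩ Alice ∩ Arjun: 09:00-10:45, 16:30-18:00.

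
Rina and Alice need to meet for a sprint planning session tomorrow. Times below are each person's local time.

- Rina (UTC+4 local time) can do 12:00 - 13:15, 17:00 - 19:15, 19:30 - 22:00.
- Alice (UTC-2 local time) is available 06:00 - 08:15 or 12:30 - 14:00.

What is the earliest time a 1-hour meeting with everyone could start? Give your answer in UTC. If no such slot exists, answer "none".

08:00

Rina in UTC: 08:00-09:15, 13:00-15:15, 15:30-18:00 (subtract 4h to convert from UTC+4).
Alice in UTC: 08:00-10:15, 14:30-16:00 (add 2h to convert from UTC-2).
Rina ∩ Alice: 08:00-09:15, 14:30-15:15, 15:30-16:00.
So the common availability across everyone is 08:00-09:15, 14:30-15:15, 15:30-16:00.
The first common window of at least 60 minutes is 08:00-09:15, so the earliest start is 08:00.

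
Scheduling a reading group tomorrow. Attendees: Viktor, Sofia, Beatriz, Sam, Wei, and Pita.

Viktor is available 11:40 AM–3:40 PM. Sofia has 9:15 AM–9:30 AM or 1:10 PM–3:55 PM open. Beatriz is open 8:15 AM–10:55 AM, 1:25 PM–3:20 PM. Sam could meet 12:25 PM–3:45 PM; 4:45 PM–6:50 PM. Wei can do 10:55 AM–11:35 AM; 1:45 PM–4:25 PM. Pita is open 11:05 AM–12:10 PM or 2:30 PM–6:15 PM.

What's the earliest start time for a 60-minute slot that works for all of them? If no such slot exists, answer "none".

Viktor ∩ Sofia: 13:10-15:40.
Viktor ∩ Sofia ∩ Beatriz: 13:25-15:20.
Viktor ∩ Sofia ∩ Beatriz ∩ Sam: 13:25-15:20.
Viktor ∩ Sofia ∩ Beatriz ∩ Sam ∩ Wei: 13:45-15:20.
Viktor ∩ Sofia ∩ Beatriz ∩ Sam ∩ Wei ∩ Pita: 14:30-15:20.
No common window is at least 60 minutes long.

none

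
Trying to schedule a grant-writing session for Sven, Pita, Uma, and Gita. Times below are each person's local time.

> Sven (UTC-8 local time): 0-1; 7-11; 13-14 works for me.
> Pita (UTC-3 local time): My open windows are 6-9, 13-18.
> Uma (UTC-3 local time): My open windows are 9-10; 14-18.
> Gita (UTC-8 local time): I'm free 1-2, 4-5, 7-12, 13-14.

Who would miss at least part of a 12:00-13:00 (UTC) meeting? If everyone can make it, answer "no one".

Pita, Sven

Sven in UTC: 08:00-09:00, 15:00-19:00, 21:00-22:00 (add 8h to convert from UTC-8).
Pita in UTC: 09:00-12:00, 16:00-21:00 (add 3h to convert from UTC-3).
Uma in UTC: 12:00-13:00, 17:00-21:00 (add 3h to convert from UTC-3).
Gita in UTC: 09:00-10:00, 12:00-13:00, 15:00-20:00, 21:00-22:00 (add 8h to convert from UTC-8).
Sven: not fully free for 12:00-13:00. Pita: not fully free for 12:00-13:00. Uma: free for 12:00-13:00. Gita: free for 12:00-13:00.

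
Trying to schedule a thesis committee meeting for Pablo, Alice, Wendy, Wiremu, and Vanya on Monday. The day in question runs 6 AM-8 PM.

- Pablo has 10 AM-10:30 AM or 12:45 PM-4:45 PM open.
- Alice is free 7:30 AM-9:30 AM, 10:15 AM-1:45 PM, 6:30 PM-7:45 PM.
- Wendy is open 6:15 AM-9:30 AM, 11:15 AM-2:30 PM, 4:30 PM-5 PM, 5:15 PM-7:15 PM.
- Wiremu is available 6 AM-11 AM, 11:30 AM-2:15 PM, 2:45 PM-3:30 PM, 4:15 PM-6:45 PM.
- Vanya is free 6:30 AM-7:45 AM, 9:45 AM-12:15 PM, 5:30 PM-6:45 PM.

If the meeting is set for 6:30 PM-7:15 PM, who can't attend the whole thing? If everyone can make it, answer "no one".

Pablo, Vanya, Wiremu

Pablo: not fully free for 18:30-19:15. Alice: free for 18:30-19:15. Wendy: free for 18:30-19:15. Wiremu: not fully free for 18:30-19:15. Vanya: not fully free for 18:30-19:15.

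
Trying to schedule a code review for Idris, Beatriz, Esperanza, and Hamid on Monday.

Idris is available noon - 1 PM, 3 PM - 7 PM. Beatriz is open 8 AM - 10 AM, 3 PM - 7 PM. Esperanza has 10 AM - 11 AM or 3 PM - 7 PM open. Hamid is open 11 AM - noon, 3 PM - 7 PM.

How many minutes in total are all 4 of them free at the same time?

Idris ∩ Beatriz: 15:00-19:00.
Idris ∩ Beatriz ∩ Esperanza: 15:00-19:00.
Idris ∩ Beatriz ∩ Esperanza ∩ Hamid: 15:00-19:00.
That's a single block of 240 minutes.

240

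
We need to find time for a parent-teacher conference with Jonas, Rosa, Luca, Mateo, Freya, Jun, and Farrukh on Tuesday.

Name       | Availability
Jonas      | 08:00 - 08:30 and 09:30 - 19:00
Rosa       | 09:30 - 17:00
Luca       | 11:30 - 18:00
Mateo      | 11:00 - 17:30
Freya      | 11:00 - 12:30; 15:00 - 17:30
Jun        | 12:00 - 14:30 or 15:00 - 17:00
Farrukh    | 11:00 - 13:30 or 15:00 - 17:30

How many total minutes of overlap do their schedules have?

Jonas ∩ Rosa: 09:30-17:00.
Jonas ∩ Rosa ∩ Luca: 11:30-17:00.
Jonas ∩ Rosa ∩ Luca ∩ Mateo: 11:30-17:00.
Jonas ∩ Rosa ∩ Luca ∩ Mateo ∩ Freya: 11:30-12:30, 15:00-17:00.
Jonas ∩ Rosa ∩ Luca ∩ Mateo ∩ Freya ∩ Jun: 12:00-12:30, 15:00-17:00.
Jonas ∩ Rosa ∩ Luca ∩ Mateo ∩ Freya ∩ Jun ∩ Farrukh: 12:00-12:30, 15:00-17:00.
Those are the intersection windows.
Summing the common windows: 30 + 120 = 150 minutes.

150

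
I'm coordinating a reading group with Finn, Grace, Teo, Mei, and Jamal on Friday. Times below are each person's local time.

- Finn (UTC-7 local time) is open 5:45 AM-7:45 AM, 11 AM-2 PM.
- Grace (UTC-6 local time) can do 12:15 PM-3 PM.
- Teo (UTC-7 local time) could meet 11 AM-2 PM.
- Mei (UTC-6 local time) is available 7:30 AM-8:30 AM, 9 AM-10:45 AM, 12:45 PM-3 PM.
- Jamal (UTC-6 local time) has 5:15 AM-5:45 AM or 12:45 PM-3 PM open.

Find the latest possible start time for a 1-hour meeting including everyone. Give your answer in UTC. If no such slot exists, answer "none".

Finn in UTC: 12:45-14:45, 18:00-21:00 (add 7h to convert from UTC-7).
Grace in UTC: 18:15-21:00 (add 6h to convert from UTC-6).
Teo in UTC: 18:00-21:00 (add 7h to convert from UTC-7).
Mei in UTC: 13:30-14:30, 15:00-16:45, 18:45-21:00 (add 6h to convert from UTC-6).
Jamal in UTC: 11:15-11:45, 18:45-21:00 (add 6h to convert from UTC-6).
Finn ∩ Grace: 18:15-21:00.
Finn ∩ Grace ∩ Teo: 18:15-21:00.
Finn ∩ Grace ∩ Teo ∩ Mei: 18:45-21:00.
Finn ∩ Grace ∩ Teo ∩ Mei ∩ Jamal: 18:45-21:00.
Those are the intersection windows.
The last common window of at least 60 minutes is 18:45-21:00; a 60-minute meeting can start as late as 20:00 and still end by 21:00.

20:00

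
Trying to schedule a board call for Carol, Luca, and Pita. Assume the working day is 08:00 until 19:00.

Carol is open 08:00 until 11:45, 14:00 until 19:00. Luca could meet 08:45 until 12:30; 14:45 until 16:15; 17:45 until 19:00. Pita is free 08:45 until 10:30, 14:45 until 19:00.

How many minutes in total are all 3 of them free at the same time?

Carol ∩ Luca: 08:45-11:45, 14:45-16:15, 17:45-19:00.
Carol ∩ Luca ∩ Pita: 08:45-10:30, 14:45-16:15, 17:45-19:00.
Summing the common windows: 105 + 90 + 75 = 270 minutes.

270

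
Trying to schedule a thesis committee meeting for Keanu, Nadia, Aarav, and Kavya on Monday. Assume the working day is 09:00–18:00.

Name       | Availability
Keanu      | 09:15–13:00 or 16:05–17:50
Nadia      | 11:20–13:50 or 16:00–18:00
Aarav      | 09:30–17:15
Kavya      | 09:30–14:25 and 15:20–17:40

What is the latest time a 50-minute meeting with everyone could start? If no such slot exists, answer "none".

16:25

Keanu ∩ Nadia: 11:20-13:00, 16:05-17:50.
Keanu ∩ Nadia ∩ Aarav: 11:20-13:00, 16:05-17:15.
Keanu ∩ Nadia ∩ Aarav ∩ Kavya: 11:20-13:00, 16:05-17:15.
The last common window of at least 50 minutes is 16:05-17:15; a 50-minute meeting can start as late as 16:25 and still end by 17:15.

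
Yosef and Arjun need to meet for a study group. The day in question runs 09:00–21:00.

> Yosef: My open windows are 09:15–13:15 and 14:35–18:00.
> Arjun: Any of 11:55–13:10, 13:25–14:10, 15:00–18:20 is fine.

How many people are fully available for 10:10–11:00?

Yosef can make the full 10:10-11:00 slot — that's 1.

1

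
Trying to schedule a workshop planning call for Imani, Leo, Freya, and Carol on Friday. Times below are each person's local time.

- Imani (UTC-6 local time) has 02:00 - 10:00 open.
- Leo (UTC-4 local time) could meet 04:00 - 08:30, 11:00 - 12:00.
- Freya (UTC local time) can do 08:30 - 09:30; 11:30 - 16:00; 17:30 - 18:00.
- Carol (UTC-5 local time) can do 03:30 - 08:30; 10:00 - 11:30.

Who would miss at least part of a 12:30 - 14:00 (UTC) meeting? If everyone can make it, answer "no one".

Imani in UTC: 08:00-16:00 (add 6h to convert from UTC-6).
Leo in UTC: 08:00-12:30, 15:00-16:00 (add 4h to convert from UTC-4).
Freya in UTC: 08:30-09:30, 11:30-16:00, 17:30-18:00.
Carol in UTC: 08:30-13:30, 15:00-16:30 (add 5h to convert from UTC-5).
Imani: free for 12:30-14:00. Leo: not fully free for 12:30-14:00. Freya: free for 12:30-14:00. Carol: not fully free for 12:30-14:00.

Carol, Leo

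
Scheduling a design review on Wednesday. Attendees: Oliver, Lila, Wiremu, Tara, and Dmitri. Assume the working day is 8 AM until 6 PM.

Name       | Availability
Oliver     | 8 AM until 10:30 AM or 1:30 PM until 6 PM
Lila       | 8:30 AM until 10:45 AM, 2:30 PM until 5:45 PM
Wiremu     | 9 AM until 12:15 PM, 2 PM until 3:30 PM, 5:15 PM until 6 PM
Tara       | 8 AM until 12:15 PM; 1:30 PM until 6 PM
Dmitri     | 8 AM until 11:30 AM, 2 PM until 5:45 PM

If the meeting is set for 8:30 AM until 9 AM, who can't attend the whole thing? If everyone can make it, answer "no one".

Oliver: free for 08:30-09:00. Lila: free for 08:30-09:00. Wiremu: not fully free for 08:30-09:00. Tara: free for 08:30-09:00. Dmitri: free for 08:30-09:00.

Wiremu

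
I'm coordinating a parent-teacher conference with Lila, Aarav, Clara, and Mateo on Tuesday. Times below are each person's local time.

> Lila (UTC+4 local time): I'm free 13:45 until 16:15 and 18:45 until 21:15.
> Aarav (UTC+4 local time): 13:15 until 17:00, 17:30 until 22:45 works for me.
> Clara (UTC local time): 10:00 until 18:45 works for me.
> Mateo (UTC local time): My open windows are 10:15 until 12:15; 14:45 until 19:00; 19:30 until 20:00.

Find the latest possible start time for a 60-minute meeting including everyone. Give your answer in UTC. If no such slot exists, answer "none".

Lila in UTC: 09:45-12:15, 14:45-17:15 (subtract 4h to convert from UTC+4).
Aarav in UTC: 09:15-13:00, 13:30-18:45 (subtract 4h to convert from UTC+4).
Clara in UTC: 10:00-18:45.
Mateo in UTC: 10:15-12:15, 14:45-19:00, 19:30-20:00.
Lila ∩ Aarav: 09:45-12:15, 14:45-17:15.
Lila ∩ Aarav ∩ Clara: 10:00-12:15, 14:45-17:15.
Lila ∩ Aarav ∩ Clara ∩ Mateo: 10:15-12:15, 14:45-17:15.
So the common availability across everyone is 10:15-12:15, 14:45-17:15.
The last common window of at least 60 minutes is 14:45-17:15; a 60-minute meeting can start as late as 16:15 and still end by 17:15.

16:15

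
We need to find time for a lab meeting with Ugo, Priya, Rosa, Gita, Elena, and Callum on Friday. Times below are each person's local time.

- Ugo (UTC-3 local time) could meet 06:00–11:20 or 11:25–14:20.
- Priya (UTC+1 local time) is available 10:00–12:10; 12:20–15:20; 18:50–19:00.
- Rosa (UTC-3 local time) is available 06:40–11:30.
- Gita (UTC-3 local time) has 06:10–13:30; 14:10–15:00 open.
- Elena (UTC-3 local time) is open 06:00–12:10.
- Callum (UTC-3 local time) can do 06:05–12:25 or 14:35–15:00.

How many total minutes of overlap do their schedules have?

270

Ugo in UTC: 09:00-14:20, 14:25-17:20 (add 3h to convert from UTC-3).
Priya in UTC: 09:00-11:10, 11:20-14:20, 17:50-18:00 (subtract 1h to convert from UTC+1).
Rosa in UTC: 09:40-14:30 (add 3h to convert from UTC-3).
Gita in UTC: 09:10-16:30, 17:10-18:00 (add 3h to convert from UTC-3).
Elena in UTC: 09:00-15:10 (add 3h to convert from UTC-3).
Callum in UTC: 09:05-15:25, 17:35-18:00 (add 3h to convert from UTC-3).
Ugo ∩ Priya: 09:00-11:10, 11:20-14:20.
Ugo ∩ Priya ∩ Rosa: 09:40-11:10, 11:20-14:20.
Ugo ∩ Priya ∩ Rosa ∩ Gita: 09:40-11:10, 11:20-14:20.
Ugo ∩ Priya ∩ Rosa ∩ Gita ∩ Elena: 09:40-11:10, 11:20-14:20.
Ugo ∩ Priya ∩ Rosa ∩ Gita ∩ Elena ∩ Callum: 09:40-11:10, 11:20-14:20.
Summing the common windows: 90 + 180 = 270 minutes.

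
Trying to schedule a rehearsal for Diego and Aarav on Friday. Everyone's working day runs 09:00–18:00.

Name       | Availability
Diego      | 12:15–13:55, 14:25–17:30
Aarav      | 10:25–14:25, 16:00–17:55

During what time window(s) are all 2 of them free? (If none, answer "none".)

12:15-13:55, 16:00-17:30

Diego ∩ Aarav: 12:15-13:55, 16:00-17:30.
So the common availability across everyone is 12:15-13:55, 16:00-17:30.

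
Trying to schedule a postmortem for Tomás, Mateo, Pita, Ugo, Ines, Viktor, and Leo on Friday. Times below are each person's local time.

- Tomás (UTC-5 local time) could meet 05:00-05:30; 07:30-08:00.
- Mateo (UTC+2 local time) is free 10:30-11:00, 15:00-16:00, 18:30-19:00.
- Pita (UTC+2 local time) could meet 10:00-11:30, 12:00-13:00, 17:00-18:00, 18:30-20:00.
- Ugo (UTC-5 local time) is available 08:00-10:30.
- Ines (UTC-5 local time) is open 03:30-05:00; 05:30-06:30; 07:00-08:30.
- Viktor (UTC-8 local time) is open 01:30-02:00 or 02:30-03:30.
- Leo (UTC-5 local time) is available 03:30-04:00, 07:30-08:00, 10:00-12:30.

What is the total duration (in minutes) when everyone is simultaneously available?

0

Tomás in UTC: 10:00-10:30, 12:30-13:00 (add 5h to convert from UTC-5).
Mateo in UTC: 08:30-09:00, 13:00-14:00, 16:30-17:00 (subtract 2h to convert from UTC+2).
Pita in UTC: 08:00-09:30, 10:00-11:00, 15:00-16:00, 16:30-18:00 (subtract 2h to convert from UTC+2).
Ugo in UTC: 13:00-15:30 (add 5h to convert from UTC-5).
Ines in UTC: 08:30-10:00, 10:30-11:30, 12:00-13:30 (add 5h to convert from UTC-5).
Viktor in UTC: 09:30-10:00, 10:30-11:30 (add 8h to convert from UTC-8).
Leo in UTC: 08:30-09:00, 12:30-13:00, 15:00-17:30 (add 5h to convert from UTC-5).
Tomás ∩ Mateo: ∅.
Tomás ∩ Mateo ∩ Pita: ∅.
Tomás ∩ Mateo ∩ Pita ∩ Ugo: ∅.
Tomás ∩ Mateo ∩ Pita ∩ Ugo ∩ Ines: ∅.
Tomás ∩ Mateo ∩ Pita ∩ Ugo ∩ Ines ∩ Viktor: ∅.
Tomás ∩ Mateo ∩ Pita ∩ Ugo ∩ Ines ∩ Viktor ∩ Leo: ∅.
There is no time when everyone is free.
There is no common window, so the total is 0 minutes.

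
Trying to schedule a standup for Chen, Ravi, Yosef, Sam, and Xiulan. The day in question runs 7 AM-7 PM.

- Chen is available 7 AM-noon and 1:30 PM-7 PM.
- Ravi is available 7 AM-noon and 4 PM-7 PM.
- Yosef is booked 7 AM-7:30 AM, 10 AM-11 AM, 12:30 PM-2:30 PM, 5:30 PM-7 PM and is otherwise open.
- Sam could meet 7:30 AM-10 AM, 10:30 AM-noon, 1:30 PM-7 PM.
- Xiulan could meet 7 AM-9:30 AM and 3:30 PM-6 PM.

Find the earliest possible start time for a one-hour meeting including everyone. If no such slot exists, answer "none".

07:30

Chen free: 07:00-12:00, 13:30-19:00.
Ravi free: 07:00-12:00, 16:00-19:00.
Yosef free: 07:30-10:00, 11:00-12:30, 14:30-17:30 (invert busy blocks within the working day).
Sam free: 07:30-10:00, 10:30-12:00, 13:30-19:00.
Xiulan free: 07:00-09:30, 15:30-18:00.
Chen ∩ Ravi: 07:00-12:00, 16:00-19:00.
Chen ∩ Ravi ∩ Yosef: 07:30-10:00, 11:00-12:00, 16:00-17:30.
Chen ∩ Ravi ∩ Yosef ∩ Sam: 07:30-10:00, 11:00-12:00, 16:00-17:30.
Chen ∩ Ravi ∩ Yosef ∩ Sam ∩ Xiulan: 07:30-09:30, 16:00-17:30.
The first common window of at least 60 minutes is 07:30-09:30, so the earliest start is 07:30.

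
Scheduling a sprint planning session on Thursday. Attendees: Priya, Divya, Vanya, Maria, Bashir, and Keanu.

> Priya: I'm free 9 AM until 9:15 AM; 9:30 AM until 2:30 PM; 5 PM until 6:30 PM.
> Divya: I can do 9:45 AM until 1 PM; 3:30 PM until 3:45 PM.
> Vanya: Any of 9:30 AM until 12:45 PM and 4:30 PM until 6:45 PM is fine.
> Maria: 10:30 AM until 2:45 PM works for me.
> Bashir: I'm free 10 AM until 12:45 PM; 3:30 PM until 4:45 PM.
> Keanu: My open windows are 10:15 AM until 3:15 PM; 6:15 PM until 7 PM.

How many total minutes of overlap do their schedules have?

135

Priya ∩ Divya: 09:45-13:00.
Priya ∩ Divya ∩ Vanya: 09:45-12:45.
Priya ∩ Divya ∩ Vanya ∩ Maria: 10:30-12:45.
Priya ∩ Divya ∩ Vanya ∩ Maria ∩ Bashir: 10:30-12:45.
Priya ∩ Divya ∩ Vanya ∩ Maria ∩ Bashir ∩ Keanu: 10:30-12:45.
That's a single block of 135 minutes.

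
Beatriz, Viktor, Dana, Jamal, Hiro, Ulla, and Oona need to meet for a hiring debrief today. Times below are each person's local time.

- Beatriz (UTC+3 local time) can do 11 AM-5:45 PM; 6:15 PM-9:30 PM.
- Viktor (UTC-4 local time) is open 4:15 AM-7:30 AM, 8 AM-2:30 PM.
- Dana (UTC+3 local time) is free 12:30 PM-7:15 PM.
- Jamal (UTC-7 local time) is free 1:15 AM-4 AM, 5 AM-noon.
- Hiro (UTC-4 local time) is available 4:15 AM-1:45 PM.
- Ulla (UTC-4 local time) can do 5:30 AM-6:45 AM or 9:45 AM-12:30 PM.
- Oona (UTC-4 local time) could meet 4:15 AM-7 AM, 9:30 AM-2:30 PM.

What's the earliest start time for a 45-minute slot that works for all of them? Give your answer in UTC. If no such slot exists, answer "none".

09:30

Beatriz in UTC: 08:00-14:45, 15:15-18:30 (subtract 3h to convert from UTC+3).
Viktor in UTC: 08:15-11:30, 12:00-18:30 (add 4h to convert from UTC-4).
Dana in UTC: 09:30-16:15 (subtract 3h to convert from UTC+3).
Jamal in UTC: 08:15-11:00, 12:00-19:00 (add 7h to convert from UTC-7).
Hiro in UTC: 08:15-17:45 (add 4h to convert from UTC-4).
Ulla in UTC: 09:30-10:45, 13:45-16:30 (add 4h to convert from UTC-4).
Oona in UTC: 08:15-11:00, 13:30-18:30 (add 4h to convert from UTC-4).
Beatriz ∩ Viktor: 08:15-11:30, 12:00-14:45, 15:15-18:30.
Beatriz ∩ Viktor ∩ Dana: 09:30-11:30, 12:00-14:45, 15:15-16:15.
Beatriz ∩ Viktor ∩ Dana ∩ Jamal: 09:30-11:00, 12:00-14:45, 15:15-16:15.
Beatriz ∩ Viktor ∩ Dana ∩ Jamal ∩ Hiro: 09:30-11:00, 12:00-14:45, 15:15-16:15.
Beatriz ∩ Viktor ∩ Dana ∩ Jamal ∩ Hiro ∩ Ulla: 09:30-10:45, 13:45-14:45, 15:15-16:15.
Beatriz ∩ Viktor ∩ Dana ∩ Jamal ∩ Hiro ∩ Ulla ∩ Oona: 09:30-10:45, 13:45-14:45, 15:15-16:15.
The first common window of at least 45 minutes is 09:30-10:45, so the earliest start is 09:30.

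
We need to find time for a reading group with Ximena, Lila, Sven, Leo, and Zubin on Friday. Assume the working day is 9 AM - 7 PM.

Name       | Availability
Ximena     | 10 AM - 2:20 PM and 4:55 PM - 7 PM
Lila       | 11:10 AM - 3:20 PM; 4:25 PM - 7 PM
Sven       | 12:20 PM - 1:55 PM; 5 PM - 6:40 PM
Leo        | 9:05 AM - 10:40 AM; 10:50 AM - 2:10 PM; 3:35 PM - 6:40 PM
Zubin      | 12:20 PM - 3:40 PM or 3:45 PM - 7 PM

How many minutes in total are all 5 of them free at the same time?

Ximena ∩ Lila: 11:10-14:20, 16:55-19:00.
Ximena ∩ Lila ∩ Sven: 12:20-13:55, 17:00-18:40.
Ximena ∩ Lila ∩ Sven ∩ Leo: 12:20-13:55, 17:00-18:40.
Ximena ∩ Lila ∩ Sven ∩ Leo ∩ Zubin: 12:20-13:55, 17:00-18:40.
Summing the common windows: 95 + 100 = 195 minutes.

195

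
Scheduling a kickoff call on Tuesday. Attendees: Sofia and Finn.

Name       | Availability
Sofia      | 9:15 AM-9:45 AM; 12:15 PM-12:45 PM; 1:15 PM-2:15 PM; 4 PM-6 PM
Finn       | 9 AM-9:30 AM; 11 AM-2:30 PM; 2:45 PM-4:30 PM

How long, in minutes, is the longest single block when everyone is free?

60

Sofia ∩ Finn: 09:15-09:30, 12:15-12:45, 13:15-14:15, 16:00-16:30.
The longest is 13:15-14:15 at 60 minutes.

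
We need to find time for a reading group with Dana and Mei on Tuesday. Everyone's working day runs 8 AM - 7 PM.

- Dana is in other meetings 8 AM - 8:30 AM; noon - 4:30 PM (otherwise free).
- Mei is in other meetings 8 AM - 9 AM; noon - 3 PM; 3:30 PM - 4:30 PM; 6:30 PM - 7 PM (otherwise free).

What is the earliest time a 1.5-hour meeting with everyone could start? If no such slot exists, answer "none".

09:00

Dana free: 08:30-12:00, 16:30-19:00 (invert busy blocks within the working day).
Mei free: 09:00-12:00, 15:00-15:30, 16:30-18:30 (invert busy blocks within the working day).
Dana ∩ Mei: 09:00-12:00, 16:30-18:30.
Those are the intersection windows.
The first common window of at least 90 minutes is 09:00-12:00, so the earliest start is 09:00.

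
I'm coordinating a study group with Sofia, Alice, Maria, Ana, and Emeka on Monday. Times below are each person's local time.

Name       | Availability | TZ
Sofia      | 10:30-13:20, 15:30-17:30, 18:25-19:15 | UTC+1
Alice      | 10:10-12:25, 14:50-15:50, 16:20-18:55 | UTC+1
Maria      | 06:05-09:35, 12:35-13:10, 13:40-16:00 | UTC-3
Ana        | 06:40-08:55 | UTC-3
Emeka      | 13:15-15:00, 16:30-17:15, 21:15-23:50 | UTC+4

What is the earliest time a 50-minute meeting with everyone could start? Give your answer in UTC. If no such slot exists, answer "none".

Sofia in UTC: 09:30-12:20, 14:30-16:30, 17:25-18:15 (subtract 1h to convert from UTC+1).
Alice in UTC: 09:10-11:25, 13:50-14:50, 15:20-17:55 (subtract 1h to convert from UTC+1).
Maria in UTC: 09:05-12:35, 15:35-16:10, 16:40-19:00 (add 3h to convert from UTC-3).
Ana in UTC: 09:40-11:55 (add 3h to convert from UTC-3).
Emeka in UTC: 09:15-11:00, 12:30-13:15, 17:15-19:50 (subtract 4h to convert from UTC+4).
Sofia ∩ Alice: 09:30-11:25, 14:30-14:50, 15:20-16:30, 17:25-17:55.
Sofia ∩ Alice ∩ Maria: 09:30-11:25, 15:35-16:10, 17:25-17:55.
Sofia ∩ Alice ∩ Maria ∩ Ana: 09:40-11:25.
Sofia ∩ Alice ∩ Maria ∩ Ana ∩ Emeka: 09:40-11:00.
The first common window of at least 50 minutes is 09:40-11:00, so the earliest start is 09:40.

09:40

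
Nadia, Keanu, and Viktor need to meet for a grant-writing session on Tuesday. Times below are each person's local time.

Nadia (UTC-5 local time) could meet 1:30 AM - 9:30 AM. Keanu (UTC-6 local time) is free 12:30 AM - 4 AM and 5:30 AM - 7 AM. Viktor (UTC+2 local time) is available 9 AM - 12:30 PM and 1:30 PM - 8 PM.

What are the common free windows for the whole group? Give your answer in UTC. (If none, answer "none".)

Nadia in UTC: 06:30-14:30 (add 5h to convert from UTC-5).
Keanu in UTC: 06:30-10:00, 11:30-13:00 (add 6h to convert from UTC-6).
Viktor in UTC: 07:00-10:30, 11:30-18:00 (subtract 2h to convert from UTC+2).
Nadia ∩ Keanu: 06:30-10:00, 11:30-13:00.
Nadia ∩ Keanu ∩ Viktor: 07:00-10:00, 11:30-13:00.

07:00-10:00, 11:30-13:00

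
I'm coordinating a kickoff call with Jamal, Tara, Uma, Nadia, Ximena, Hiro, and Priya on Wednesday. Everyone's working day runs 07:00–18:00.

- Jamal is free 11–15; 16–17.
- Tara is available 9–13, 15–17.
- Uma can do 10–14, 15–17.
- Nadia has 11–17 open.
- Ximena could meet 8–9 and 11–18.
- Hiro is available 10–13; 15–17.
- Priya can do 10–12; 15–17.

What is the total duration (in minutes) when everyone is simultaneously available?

Jamal ∩ Tara: 11:00-13:00, 16:00-17:00.
Jamal ∩ Tara ∩ Uma: 11:00-13:00, 16:00-17:00.
Jamal ∩ Tara ∩ Uma ∩ Nadia: 11:00-13:00, 16:00-17:00.
Jamal ∩ Tara ∩ Uma ∩ Nadia ∩ Ximena: 11:00-13:00, 16:00-17:00.
Jamal ∩ Tara ∩ Uma ∩ Nadia ∩ Ximena ∩ Hiro: 11:00-13:00, 16:00-17:00.
Jamal ∩ Tara ∩ Uma ∩ Nadia ∩ Ximena ∩ Hiro ∩ Priya: 11:00-12:00, 16:00-17:00.
Summing the common windows: 60 + 60 = 120 minutes.

120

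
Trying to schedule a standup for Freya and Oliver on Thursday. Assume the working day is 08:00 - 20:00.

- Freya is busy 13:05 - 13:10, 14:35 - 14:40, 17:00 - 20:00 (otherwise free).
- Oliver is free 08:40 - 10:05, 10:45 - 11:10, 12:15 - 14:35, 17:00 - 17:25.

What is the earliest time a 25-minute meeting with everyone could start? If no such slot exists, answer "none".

08:40

Freya free: 08:00-13:05, 13:10-14:35, 14:40-17:00 (invert busy blocks within the working day).
Oliver free: 08:40-10:05, 10:45-11:10, 12:15-14:35, 17:00-17:25.
Freya ∩ Oliver: 08:40-10:05, 10:45-11:10, 12:15-13:05, 13:10-14:35.
Those are the intersection windows.
The first common window of at least 25 minutes is 08:40-10:05, so the earliest start is 08:40.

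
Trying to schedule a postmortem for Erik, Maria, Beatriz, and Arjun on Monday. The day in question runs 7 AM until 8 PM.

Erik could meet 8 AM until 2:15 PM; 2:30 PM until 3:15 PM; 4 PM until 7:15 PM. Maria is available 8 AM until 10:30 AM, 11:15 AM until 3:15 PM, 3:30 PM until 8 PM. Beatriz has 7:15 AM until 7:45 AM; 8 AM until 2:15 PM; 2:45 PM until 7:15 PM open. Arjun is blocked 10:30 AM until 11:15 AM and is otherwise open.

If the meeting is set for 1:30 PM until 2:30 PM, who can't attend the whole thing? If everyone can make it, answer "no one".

Erik free: 08:00-14:15, 14:30-15:15, 16:00-19:15.
Maria free: 08:00-10:30, 11:15-15:15, 15:30-20:00.
Beatriz free: 07:15-07:45, 08:00-14:15, 14:45-19:15.
Arjun free: 07:00-10:30, 11:15-20:00 (invert busy blocks within the working day).
Erik: not fully free for 13:30-14:30. Maria: free for 13:30-14:30. Beatriz: not fully free for 13:30-14:30. Arjun: free for 13:30-14:30.

Beatriz, Erik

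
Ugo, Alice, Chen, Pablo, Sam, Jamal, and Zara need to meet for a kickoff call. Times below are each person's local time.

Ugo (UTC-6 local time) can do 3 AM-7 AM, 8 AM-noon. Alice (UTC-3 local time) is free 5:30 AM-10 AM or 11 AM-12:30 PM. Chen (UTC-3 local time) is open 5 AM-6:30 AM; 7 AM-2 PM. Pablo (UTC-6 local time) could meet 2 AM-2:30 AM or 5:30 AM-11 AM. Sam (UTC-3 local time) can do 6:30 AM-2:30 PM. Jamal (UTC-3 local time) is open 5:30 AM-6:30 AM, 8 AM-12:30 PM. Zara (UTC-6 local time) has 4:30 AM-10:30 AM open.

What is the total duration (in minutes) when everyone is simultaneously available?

Ugo in UTC: 09:00-13:00, 14:00-18:00 (add 6h to convert from UTC-6).
Alice in UTC: 08:30-13:00, 14:00-15:30 (add 3h to convert from UTC-3).
Chen in UTC: 08:00-09:30, 10:00-17:00 (add 3h to convert from UTC-3).
Pablo in UTC: 08:00-08:30, 11:30-17:00 (add 6h to convert from UTC-6).
Sam in UTC: 09:30-17:30 (add 3h to convert from UTC-3).
Jamal in UTC: 08:30-09:30, 11:00-15:30 (add 3h to convert from UTC-3).
Zara in UTC: 10:30-16:30 (add 6h to convert from UTC-6).
Ugo ∩ Alice: 09:00-13:00, 14:00-15:30.
Ugo ∩ Alice ∩ Chen: 09:00-09:30, 10:00-13:00, 14:00-15:30.
Ugo ∩ Alice ∩ Chen ∩ Pablo: 11:30-13:00, 14:00-15:30.
Ugo ∩ Alice ∩ Chen ∩ Pablo ∩ Sam: 11:30-13:00, 14:00-15:30.
Ugo ∩ Alice ∩ Chen ∩ Pablo ∩ Sam ∩ Jamal: 11:30-13:00, 14:00-15:30.
Ugo ∩ Alice ∩ Chen ∩ Pablo ∩ Sam ∩ Jamal ∩ Zara: 11:30-13:00, 14:00-15:30.
Summing the common windows: 90 + 90 = 180 minutes.

180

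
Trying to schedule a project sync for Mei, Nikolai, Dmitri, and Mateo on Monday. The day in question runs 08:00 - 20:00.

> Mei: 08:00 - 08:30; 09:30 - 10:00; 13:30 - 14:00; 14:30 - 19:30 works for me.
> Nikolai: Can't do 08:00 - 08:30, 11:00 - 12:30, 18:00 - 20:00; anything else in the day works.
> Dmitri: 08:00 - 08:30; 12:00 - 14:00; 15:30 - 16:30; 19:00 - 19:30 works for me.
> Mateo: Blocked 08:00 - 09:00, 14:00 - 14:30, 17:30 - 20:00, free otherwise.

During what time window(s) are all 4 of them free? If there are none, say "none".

13:30-14:00, 15:30-16:30

Mei free: 08:00-08:30, 09:30-10:00, 13:30-14:00, 14:30-19:30.
Nikolai free: 08:30-11:00, 12:30-18:00 (invert busy blocks within the working day).
Dmitri free: 08:00-08:30, 12:00-14:00, 15:30-16:30, 19:00-19:30.
Mateo free: 09:00-14:00, 14:30-17:30 (invert busy blocks within the working day).
Mei ∩ Nikolai: 09:30-10:00, 13:30-14:00, 14:30-18:00.
Mei ∩ Nikolai ∩ Dmitri: 13:30-14:00, 15:30-16:30.
Mei ∩ Nikolai ∩ Dmitri ∩ Mateo: 13:30-14:00, 15:30-16:30.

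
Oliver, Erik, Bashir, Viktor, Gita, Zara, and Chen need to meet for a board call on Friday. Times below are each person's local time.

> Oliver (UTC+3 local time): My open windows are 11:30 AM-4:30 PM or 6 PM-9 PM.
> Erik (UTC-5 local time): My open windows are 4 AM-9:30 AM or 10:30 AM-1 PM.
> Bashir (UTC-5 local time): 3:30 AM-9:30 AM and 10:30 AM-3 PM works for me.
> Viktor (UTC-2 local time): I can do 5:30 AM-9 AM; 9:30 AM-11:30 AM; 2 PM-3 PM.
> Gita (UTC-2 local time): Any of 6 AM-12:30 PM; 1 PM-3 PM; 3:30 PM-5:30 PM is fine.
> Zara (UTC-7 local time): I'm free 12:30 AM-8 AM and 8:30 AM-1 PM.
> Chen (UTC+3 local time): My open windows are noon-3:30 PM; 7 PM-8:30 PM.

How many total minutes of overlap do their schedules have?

240

Oliver in UTC: 08:30-13:30, 15:00-18:00 (subtract 3h to convert from UTC+3).
Erik in UTC: 09:00-14:30, 15:30-18:00 (add 5h to convert from UTC-5).
Bashir in UTC: 08:30-14:30, 15:30-20:00 (add 5h to convert from UTC-5).
Viktor in UTC: 07:30-11:00, 11:30-13:30, 16:00-17:00 (add 2h to convert from UTC-2).
Gita in UTC: 08:00-14:30, 15:00-17:00, 17:30-19:30 (add 2h to convert from UTC-2).
Zara in UTC: 07:30-15:00, 15:30-20:00 (add 7h to convert from UTC-7).
Chen in UTC: 09:00-12:30, 16:00-17:30 (subtract 3h to convert from UTC+3).
Oliver ∩ Erik: 09:00-13:30, 15:30-18:00.
Oliver ∩ Erik ∩ Bashir: 09:00-13:30, 15:30-18:00.
Oliver ∩ Erik ∩ Bashir ∩ Viktor: 09:00-11:00, 11:30-13:30, 16:00-17:00.
Oliver ∩ Erik ∩ Bashir ∩ Viktor ∩ Gita: 09:00-11:00, 11:30-13:30, 16:00-17:00.
Oliver ∩ Erik ∩ Bashir ∩ Viktor ∩ Gita ∩ Zara: 09:00-11:00, 11:30-13:30, 16:00-17:00.
Oliver ∩ Erik ∩ Bashir ∩ Viktor ∩ Gita ∩ Zara ∩ Chen: 09:00-11:00, 11:30-12:30, 16:00-17:00.
Summing the common windows: 120 + 60 + 60 = 240 minutes.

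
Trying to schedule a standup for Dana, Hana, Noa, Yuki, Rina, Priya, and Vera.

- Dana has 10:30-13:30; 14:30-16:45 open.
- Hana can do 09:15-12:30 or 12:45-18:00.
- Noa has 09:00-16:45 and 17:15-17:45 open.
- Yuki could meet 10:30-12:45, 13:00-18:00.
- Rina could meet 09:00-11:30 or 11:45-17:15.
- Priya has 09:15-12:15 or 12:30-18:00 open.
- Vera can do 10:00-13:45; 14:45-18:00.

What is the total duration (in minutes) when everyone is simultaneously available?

240

Dana ∩ Hana: 10:30-12:30, 12:45-13:30, 14:30-16:45.
Dana ∩ Hana ∩ Noa: 10:30-12:30, 12:45-13:30, 14:30-16:45.
Dana ∩ Hana ∩ Noa ∩ Yuki: 10:30-12:30, 13:00-13:30, 14:30-16:45.
Dana ∩ Hana ∩ Noa ∩ Yuki ∩ Rina: 10:30-11:30, 11:45-12:30, 13:00-13:30, 14:30-16:45.
Dana ∩ Hana ∩ Noa ∩ Yuki ∩ Rina ∩ Priya: 10:30-11:30, 11:45-12:15, 13:00-13:30, 14:30-16:45.
Dana ∩ Hana ∩ Noa ∩ Yuki ∩ Rina ∩ Priya ∩ Vera: 10:30-11:30, 11:45-12:15, 13:00-13:30, 14:45-16:45.
Summing the common windows: 60 + 30 + 30 + 120 = 240 minutes.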